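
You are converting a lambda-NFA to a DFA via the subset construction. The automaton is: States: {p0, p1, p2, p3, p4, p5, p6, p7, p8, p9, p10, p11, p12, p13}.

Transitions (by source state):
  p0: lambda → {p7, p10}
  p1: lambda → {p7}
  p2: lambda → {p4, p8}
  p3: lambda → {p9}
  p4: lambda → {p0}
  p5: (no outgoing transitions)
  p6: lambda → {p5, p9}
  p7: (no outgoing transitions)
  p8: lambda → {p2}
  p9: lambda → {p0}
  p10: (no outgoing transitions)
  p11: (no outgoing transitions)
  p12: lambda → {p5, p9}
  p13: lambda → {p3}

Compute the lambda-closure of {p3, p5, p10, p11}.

{p0, p3, p5, p7, p9, p10, p11}

Start with {p3, p5, p10, p11}.
From p3 via lambda: add p9.
From p9 via lambda: add p0.
From p0 via lambda: add p7.
No new states can be added; the closed set is {p0, p3, p5, p7, p9, p10, p11}.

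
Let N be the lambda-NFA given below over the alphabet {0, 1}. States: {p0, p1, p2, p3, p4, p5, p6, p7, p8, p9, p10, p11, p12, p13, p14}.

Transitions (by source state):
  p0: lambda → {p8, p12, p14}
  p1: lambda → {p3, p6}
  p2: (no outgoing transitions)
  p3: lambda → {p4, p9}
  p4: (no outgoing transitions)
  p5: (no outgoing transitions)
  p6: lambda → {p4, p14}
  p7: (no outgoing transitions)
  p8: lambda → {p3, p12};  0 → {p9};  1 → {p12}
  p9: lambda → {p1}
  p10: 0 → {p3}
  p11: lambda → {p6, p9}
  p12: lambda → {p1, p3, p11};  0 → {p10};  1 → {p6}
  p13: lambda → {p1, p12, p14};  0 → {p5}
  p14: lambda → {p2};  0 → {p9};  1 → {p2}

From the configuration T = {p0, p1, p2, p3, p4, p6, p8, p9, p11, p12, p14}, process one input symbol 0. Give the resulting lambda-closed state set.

p8 on 0 → {p9}.
p12 on 0 → {p10}.
p14 on 0 → {p9}.
No 0-transition from p0, p1, p2, p3, p4, p6, p9, p11.
Union after reading 0: {p9, p10}.
Now take the lambda-closure:
From p9 via lambda: add p1.
From p1 via lambda: add p3, p6.
From p3 via lambda: add p4.
From p6 via lambda: add p14.
From p14 via lambda: add p2.
No new states can be added; the closed set is {p1, p2, p3, p4, p6, p9, p10, p14}.

{p1, p2, p3, p4, p6, p9, p10, p14}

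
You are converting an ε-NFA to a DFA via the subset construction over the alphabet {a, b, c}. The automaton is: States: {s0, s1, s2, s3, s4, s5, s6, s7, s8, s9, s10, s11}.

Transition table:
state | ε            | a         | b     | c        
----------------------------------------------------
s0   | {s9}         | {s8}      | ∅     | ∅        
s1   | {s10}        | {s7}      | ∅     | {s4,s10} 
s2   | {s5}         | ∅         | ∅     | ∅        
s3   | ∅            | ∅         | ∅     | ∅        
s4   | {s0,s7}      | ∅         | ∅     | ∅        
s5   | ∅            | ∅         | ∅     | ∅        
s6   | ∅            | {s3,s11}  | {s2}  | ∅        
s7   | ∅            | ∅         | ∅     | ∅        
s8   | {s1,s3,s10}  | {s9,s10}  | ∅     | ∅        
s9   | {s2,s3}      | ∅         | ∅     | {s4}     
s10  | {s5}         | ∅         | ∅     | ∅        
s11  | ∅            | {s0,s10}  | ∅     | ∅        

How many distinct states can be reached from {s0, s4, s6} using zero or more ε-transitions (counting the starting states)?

8

Start with {s0, s4, s6}.
From s0 via ε: add s9.
From s4 via ε: add s7.
From s9 via ε: add s2, s3.
From s2 via ε: add s5.
ε-closure = {s0, s2, s3, s4, s5, s6, s7, s9}, which has 8 states.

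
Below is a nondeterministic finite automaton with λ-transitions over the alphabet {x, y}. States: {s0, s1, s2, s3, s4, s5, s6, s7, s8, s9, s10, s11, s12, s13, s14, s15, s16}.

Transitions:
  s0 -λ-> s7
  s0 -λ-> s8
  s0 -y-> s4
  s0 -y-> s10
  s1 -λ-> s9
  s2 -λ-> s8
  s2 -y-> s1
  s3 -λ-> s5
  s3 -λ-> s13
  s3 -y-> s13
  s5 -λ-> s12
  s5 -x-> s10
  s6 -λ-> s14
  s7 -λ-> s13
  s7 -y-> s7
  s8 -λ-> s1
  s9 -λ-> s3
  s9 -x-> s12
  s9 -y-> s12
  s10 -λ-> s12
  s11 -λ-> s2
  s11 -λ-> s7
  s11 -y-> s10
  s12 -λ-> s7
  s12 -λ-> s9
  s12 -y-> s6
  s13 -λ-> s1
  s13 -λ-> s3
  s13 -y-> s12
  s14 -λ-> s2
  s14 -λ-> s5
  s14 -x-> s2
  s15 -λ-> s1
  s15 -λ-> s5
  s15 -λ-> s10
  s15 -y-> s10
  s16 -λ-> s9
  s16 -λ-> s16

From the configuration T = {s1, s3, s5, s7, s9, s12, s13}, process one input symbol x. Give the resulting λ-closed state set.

{s1, s3, s5, s7, s9, s10, s12, s13}

s5 on x → {s10}.
s9 on x → {s12}.
No x-transition from s1, s3, s7, s12, s13.
Union after reading x: {s10, s12}.
Now take the λ-closure:
From s12 via λ: add s7, s9.
From s7 via λ: add s13.
From s9 via λ: add s3.
From s3 via λ: add s5.
From s13 via λ: add s1.
No new states can be added; the closed set is {s1, s3, s5, s7, s9, s10, s12, s13}.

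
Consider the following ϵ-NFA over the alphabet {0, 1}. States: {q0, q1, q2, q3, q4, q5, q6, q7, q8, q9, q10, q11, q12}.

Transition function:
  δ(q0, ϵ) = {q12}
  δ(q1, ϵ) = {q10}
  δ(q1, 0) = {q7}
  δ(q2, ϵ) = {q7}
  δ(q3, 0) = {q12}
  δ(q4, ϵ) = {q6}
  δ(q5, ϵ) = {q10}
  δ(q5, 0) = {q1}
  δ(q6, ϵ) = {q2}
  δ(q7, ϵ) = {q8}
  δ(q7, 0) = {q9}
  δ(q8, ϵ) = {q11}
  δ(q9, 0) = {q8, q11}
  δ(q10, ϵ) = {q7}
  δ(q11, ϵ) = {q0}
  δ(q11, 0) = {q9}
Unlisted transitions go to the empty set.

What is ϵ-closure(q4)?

Start with {q4}.
From q4 via ϵ: add q6.
From q6 via ϵ: add q2.
From q2 via ϵ: add q7.
From q7 via ϵ: add q8.
From q8 via ϵ: add q11.
From q11 via ϵ: add q0.
From q0 via ϵ: add q12.
No new states can be added; the closed set is {q0, q2, q4, q6, q7, q8, q11, q12}.

{q0, q2, q4, q6, q7, q8, q11, q12}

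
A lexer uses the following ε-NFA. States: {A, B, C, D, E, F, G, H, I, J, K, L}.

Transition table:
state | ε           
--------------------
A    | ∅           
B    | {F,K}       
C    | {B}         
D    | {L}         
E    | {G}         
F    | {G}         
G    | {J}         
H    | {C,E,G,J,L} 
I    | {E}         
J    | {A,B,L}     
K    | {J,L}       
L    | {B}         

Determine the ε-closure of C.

{A, B, C, F, G, J, K, L}

Start with {C}.
From C via ε: add B.
From B via ε: add F, K.
From F via ε: add G.
From K via ε: add J, L.
From J via ε: add A.
No new states can be added; the closed set is {A, B, C, F, G, J, K, L}.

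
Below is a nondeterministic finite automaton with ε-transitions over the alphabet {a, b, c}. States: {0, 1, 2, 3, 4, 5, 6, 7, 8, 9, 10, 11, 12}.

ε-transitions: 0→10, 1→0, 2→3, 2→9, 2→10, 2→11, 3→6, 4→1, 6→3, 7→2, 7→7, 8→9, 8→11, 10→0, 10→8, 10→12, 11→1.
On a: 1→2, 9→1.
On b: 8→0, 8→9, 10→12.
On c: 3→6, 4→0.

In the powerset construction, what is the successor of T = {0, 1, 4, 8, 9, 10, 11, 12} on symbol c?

{0, 1, 8, 9, 10, 11, 12}

4 on c → {0}.
No c-transition from 0, 1, 8, 9, 10, 11, 12.
Union after reading c: {0}.
Now take the ε-closure:
From 0 via ε: add 10.
From 10 via ε: add 8, 12.
From 8 via ε: add 9, 11.
From 11 via ε: add 1.
No new states can be added; the closed set is {0, 1, 8, 9, 10, 11, 12}.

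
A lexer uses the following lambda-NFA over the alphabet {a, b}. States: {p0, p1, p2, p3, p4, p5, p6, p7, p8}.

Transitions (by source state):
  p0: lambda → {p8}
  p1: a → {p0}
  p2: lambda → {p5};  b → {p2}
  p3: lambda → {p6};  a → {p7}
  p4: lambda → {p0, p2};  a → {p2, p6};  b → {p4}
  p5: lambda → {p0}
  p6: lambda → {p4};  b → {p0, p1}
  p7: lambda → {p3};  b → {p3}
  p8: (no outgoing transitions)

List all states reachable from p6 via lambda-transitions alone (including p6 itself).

{p0, p2, p4, p5, p6, p8}

Start with {p6}.
From p6 via lambda: add p4.
From p4 via lambda: add p0, p2.
From p0 via lambda: add p8.
From p2 via lambda: add p5.
No new states can be added; the closed set is {p0, p2, p4, p5, p6, p8}.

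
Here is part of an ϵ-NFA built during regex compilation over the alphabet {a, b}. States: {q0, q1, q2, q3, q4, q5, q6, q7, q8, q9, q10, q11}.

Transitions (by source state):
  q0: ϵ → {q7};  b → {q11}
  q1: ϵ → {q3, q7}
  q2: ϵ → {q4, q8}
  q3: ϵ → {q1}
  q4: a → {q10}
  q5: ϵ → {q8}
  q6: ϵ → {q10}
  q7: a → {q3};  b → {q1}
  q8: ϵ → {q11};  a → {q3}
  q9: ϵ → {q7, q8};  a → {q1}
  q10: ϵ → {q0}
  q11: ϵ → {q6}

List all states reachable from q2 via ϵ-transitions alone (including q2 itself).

{q0, q2, q4, q6, q7, q8, q10, q11}

Start with {q2}.
From q2 via ϵ: add q4, q8.
From q8 via ϵ: add q11.
From q11 via ϵ: add q6.
From q6 via ϵ: add q10.
From q10 via ϵ: add q0.
From q0 via ϵ: add q7.
No new states can be added; the closed set is {q0, q2, q4, q6, q7, q8, q10, q11}.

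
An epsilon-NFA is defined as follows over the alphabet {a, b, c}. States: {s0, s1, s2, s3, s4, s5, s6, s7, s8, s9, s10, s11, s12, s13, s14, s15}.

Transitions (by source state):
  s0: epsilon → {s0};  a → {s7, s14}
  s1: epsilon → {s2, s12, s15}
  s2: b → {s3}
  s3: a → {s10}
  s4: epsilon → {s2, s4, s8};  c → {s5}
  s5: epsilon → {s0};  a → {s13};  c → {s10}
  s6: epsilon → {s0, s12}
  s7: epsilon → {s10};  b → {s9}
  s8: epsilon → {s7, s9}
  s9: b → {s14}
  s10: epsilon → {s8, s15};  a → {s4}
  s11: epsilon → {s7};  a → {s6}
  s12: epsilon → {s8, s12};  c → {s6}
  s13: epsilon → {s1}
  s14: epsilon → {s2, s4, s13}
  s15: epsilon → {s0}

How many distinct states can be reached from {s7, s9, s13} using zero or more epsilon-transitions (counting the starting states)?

Start with {s7, s9, s13}.
From s7 via epsilon: add s10.
From s13 via epsilon: add s1.
From s1 via epsilon: add s2, s12, s15.
From s10 via epsilon: add s8.
From s15 via epsilon: add s0.
epsilon-closure = {s0, s1, s2, s7, s8, s9, s10, s12, s13, s15}, which has 10 states.

10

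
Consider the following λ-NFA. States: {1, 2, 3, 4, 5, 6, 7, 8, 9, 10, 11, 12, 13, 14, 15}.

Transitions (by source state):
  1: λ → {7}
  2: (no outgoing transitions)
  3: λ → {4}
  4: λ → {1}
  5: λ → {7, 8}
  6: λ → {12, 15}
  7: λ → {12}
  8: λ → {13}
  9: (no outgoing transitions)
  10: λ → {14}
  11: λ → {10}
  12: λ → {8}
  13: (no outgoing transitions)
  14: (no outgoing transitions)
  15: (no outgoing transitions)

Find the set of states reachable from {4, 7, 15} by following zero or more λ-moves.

Start with {4, 7, 15}.
From 4 via λ: add 1.
From 7 via λ: add 12.
From 12 via λ: add 8.
From 8 via λ: add 13.
No new states can be added; the closed set is {1, 4, 7, 8, 12, 13, 15}.

{1, 4, 7, 8, 12, 13, 15}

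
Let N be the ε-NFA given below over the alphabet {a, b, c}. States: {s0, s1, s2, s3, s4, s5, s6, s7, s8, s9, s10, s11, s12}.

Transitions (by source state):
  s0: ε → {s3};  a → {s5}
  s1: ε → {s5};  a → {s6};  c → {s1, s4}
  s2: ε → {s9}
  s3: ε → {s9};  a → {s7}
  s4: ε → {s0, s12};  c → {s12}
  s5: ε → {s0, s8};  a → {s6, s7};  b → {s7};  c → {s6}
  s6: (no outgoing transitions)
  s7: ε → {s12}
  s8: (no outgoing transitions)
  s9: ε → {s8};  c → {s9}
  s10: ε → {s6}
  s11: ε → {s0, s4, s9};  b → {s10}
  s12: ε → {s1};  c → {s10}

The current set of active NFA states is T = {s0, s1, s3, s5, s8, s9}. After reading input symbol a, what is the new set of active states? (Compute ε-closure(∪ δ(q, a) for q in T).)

s0 on a → {s5}.
s1 on a → {s6}.
s3 on a → {s7}.
s5 on a → {s6, s7}.
No a-transition from s8, s9.
Union after reading a: {s5, s6, s7}.
Now take the ε-closure:
From s5 via ε: add s0, s8.
From s7 via ε: add s12.
From s0 via ε: add s3.
From s12 via ε: add s1.
From s3 via ε: add s9.
No new states can be added; the closed set is {s0, s1, s3, s5, s6, s7, s8, s9, s12}.

{s0, s1, s3, s5, s6, s7, s8, s9, s12}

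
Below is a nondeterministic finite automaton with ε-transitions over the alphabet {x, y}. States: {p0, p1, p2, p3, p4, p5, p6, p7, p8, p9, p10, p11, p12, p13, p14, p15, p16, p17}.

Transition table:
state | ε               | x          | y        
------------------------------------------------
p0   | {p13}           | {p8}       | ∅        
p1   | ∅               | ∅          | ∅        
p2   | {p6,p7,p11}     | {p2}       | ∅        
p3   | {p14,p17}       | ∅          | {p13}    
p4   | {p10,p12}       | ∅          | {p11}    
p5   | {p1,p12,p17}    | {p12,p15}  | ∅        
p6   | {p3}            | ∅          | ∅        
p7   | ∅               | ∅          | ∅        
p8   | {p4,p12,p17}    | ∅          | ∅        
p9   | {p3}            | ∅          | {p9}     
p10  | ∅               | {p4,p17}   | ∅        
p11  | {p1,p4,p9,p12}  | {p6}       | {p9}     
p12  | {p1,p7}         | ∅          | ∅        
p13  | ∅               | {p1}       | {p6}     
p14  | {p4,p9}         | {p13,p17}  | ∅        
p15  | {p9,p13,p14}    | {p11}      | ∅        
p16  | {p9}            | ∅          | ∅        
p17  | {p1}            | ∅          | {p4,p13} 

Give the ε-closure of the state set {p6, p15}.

Start with {p6, p15}.
From p6 via ε: add p3.
From p15 via ε: add p9, p13, p14.
From p3 via ε: add p17.
From p14 via ε: add p4.
From p4 via ε: add p10, p12.
From p17 via ε: add p1.
From p12 via ε: add p7.
No new states can be added; the closed set is {p1, p3, p4, p6, p7, p9, p10, p12, p13, p14, p15, p17}.

{p1, p3, p4, p6, p7, p9, p10, p12, p13, p14, p15, p17}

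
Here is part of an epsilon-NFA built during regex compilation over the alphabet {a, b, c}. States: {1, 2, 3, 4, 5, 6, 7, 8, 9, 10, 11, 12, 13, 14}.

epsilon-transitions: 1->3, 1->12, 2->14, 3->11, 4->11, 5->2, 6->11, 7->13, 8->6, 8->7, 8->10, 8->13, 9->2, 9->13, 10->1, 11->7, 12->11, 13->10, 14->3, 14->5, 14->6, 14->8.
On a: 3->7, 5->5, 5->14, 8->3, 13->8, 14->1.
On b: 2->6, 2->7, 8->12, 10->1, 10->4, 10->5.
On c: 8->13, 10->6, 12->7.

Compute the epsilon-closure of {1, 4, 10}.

{1, 3, 4, 7, 10, 11, 12, 13}

Start with {1, 4, 10}.
From 1 via epsilon: add 3, 12.
From 4 via epsilon: add 11.
From 11 via epsilon: add 7.
From 7 via epsilon: add 13.
No new states can be added; the closed set is {1, 3, 4, 7, 10, 11, 12, 13}.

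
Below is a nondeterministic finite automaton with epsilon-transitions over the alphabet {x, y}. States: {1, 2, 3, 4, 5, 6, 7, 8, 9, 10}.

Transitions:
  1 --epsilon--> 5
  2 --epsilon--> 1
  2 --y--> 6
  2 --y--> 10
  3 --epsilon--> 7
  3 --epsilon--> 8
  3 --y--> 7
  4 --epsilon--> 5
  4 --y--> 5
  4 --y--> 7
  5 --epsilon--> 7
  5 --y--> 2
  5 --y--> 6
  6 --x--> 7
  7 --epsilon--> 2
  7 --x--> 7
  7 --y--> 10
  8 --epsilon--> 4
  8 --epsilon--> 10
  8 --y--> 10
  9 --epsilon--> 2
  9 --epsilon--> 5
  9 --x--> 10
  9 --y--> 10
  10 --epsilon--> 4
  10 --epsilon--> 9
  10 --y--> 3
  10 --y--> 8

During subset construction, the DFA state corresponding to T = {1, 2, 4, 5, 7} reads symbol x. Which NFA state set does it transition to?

7 on x → {7}.
No x-transition from 1, 2, 4, 5.
Union after reading x: {7}.
Now take the epsilon-closure:
From 7 via epsilon: add 2.
From 2 via epsilon: add 1.
From 1 via epsilon: add 5.
No new states can be added; the closed set is {1, 2, 5, 7}.

{1, 2, 5, 7}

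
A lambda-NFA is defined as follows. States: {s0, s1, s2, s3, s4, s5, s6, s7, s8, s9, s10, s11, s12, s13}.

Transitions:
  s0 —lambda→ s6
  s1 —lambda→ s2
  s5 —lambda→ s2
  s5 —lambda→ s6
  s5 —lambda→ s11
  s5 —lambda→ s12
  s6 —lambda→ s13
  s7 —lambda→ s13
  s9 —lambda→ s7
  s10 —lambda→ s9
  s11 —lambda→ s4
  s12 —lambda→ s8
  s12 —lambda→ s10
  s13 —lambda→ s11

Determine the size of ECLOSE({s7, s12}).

8

Start with {s7, s12}.
From s7 via lambda: add s13.
From s12 via lambda: add s8, s10.
From s10 via lambda: add s9.
From s13 via lambda: add s11.
From s11 via lambda: add s4.
lambda-closure = {s4, s7, s8, s9, s10, s11, s12, s13}, which has 8 states.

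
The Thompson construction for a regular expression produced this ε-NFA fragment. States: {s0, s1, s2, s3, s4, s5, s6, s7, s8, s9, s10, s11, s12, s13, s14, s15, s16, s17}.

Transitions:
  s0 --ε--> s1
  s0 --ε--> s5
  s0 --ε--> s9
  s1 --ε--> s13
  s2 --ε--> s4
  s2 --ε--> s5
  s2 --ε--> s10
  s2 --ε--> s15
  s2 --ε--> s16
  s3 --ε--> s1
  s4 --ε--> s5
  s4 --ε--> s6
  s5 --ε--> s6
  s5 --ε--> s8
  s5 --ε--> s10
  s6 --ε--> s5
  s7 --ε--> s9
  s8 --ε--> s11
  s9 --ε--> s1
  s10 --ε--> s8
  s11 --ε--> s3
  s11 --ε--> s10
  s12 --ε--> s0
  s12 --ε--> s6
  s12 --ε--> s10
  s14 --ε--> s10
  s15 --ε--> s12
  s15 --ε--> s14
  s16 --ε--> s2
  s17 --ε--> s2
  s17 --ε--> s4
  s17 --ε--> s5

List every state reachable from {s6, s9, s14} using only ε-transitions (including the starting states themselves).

{s1, s3, s5, s6, s8, s9, s10, s11, s13, s14}

Start with {s6, s9, s14}.
From s6 via ε: add s5.
From s9 via ε: add s1.
From s14 via ε: add s10.
From s1 via ε: add s13.
From s5 via ε: add s8.
From s8 via ε: add s11.
From s11 via ε: add s3.
No new states can be added; the closed set is {s1, s3, s5, s6, s8, s9, s10, s11, s13, s14}.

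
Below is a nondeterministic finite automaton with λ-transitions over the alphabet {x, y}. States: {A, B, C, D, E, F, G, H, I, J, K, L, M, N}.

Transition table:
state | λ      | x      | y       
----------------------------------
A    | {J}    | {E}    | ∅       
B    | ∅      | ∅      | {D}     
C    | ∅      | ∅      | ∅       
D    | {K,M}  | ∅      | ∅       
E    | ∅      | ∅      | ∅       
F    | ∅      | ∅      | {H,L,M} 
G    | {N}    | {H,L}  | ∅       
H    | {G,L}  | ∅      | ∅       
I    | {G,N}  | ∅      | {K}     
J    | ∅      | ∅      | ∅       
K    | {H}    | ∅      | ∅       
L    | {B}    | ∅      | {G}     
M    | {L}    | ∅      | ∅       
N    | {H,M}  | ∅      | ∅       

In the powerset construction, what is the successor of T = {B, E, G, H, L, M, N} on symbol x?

G on x → {H, L}.
No x-transition from B, E, H, L, M, N.
Union after reading x: {H, L}.
Now take the λ-closure:
From H via λ: add G.
From L via λ: add B.
From G via λ: add N.
From N via λ: add M.
No new states can be added; the closed set is {B, G, H, L, M, N}.

{B, G, H, L, M, N}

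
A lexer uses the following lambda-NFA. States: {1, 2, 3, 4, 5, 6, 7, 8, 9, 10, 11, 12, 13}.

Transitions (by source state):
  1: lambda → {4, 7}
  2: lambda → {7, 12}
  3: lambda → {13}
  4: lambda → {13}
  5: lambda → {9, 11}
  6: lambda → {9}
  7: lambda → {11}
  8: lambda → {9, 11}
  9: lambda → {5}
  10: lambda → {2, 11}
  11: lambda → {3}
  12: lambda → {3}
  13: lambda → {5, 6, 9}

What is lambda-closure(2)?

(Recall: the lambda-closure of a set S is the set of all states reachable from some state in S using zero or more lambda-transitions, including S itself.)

Start with {2}.
From 2 via lambda: add 7, 12.
From 7 via lambda: add 11.
From 12 via lambda: add 3.
From 3 via lambda: add 13.
From 13 via lambda: add 5, 6, 9.
No new states can be added; the closed set is {2, 3, 5, 6, 7, 9, 11, 12, 13}.

{2, 3, 5, 6, 7, 9, 11, 12, 13}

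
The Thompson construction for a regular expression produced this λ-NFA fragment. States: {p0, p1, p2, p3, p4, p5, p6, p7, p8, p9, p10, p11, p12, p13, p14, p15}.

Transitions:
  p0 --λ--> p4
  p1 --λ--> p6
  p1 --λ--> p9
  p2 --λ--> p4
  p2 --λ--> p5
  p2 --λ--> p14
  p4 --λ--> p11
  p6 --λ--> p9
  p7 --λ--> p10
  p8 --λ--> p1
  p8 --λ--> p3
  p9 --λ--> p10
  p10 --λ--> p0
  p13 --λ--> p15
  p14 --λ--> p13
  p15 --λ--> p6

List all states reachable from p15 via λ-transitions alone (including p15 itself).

{p0, p4, p6, p9, p10, p11, p15}

Start with {p15}.
From p15 via λ: add p6.
From p6 via λ: add p9.
From p9 via λ: add p10.
From p10 via λ: add p0.
From p0 via λ: add p4.
From p4 via λ: add p11.
No new states can be added; the closed set is {p0, p4, p6, p9, p10, p11, p15}.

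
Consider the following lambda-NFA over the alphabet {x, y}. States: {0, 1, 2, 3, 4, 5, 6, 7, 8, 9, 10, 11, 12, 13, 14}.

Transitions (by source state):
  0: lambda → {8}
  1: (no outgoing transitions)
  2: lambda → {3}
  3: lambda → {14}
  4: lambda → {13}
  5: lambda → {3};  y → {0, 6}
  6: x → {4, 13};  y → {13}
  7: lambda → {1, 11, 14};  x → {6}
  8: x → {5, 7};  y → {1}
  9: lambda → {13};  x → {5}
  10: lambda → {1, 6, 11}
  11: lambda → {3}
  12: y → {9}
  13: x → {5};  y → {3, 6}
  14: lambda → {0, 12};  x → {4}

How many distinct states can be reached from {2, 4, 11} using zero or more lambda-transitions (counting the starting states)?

9

Start with {2, 4, 11}.
From 2 via lambda: add 3.
From 4 via lambda: add 13.
From 3 via lambda: add 14.
From 14 via lambda: add 0, 12.
From 0 via lambda: add 8.
lambda-closure = {0, 2, 3, 4, 8, 11, 12, 13, 14}, which has 9 states.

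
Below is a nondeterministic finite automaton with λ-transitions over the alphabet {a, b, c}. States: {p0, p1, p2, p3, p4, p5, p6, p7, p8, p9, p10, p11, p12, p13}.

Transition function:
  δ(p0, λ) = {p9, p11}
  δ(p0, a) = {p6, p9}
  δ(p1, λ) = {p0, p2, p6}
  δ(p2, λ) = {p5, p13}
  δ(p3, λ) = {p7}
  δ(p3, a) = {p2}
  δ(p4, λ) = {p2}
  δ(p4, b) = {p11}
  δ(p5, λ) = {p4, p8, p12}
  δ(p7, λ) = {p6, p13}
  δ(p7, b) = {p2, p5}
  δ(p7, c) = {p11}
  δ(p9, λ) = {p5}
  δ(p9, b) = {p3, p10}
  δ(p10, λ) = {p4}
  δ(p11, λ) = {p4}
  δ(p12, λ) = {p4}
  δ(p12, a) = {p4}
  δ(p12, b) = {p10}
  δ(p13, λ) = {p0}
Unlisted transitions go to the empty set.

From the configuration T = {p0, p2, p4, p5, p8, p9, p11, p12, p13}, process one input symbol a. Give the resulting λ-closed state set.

p0 on a → {p6, p9}.
p12 on a → {p4}.
No a-transition from p2, p4, p5, p8, p9, p11, p13.
Union after reading a: {p4, p6, p9}.
Now take the λ-closure:
From p4 via λ: add p2.
From p9 via λ: add p5.
From p2 via λ: add p13.
From p5 via λ: add p8, p12.
From p13 via λ: add p0.
From p0 via λ: add p11.
No new states can be added; the closed set is {p0, p2, p4, p5, p6, p8, p9, p11, p12, p13}.

{p0, p2, p4, p5, p6, p8, p9, p11, p12, p13}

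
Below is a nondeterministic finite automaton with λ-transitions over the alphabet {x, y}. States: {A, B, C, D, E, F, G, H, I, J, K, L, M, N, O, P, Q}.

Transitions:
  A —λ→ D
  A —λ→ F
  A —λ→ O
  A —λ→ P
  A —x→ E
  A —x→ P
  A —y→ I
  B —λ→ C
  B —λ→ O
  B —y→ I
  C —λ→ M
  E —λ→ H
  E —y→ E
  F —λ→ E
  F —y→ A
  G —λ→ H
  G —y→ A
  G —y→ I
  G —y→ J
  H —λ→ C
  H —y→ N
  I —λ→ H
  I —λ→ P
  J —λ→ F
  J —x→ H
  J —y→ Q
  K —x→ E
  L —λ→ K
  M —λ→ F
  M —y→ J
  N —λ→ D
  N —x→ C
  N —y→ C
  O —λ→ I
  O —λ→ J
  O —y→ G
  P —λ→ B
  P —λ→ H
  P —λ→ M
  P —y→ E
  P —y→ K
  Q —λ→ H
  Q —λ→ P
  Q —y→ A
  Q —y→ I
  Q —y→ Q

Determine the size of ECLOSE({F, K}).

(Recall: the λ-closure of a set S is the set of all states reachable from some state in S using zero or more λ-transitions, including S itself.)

6

Start with {F, K}.
From F via λ: add E.
From E via λ: add H.
From H via λ: add C.
From C via λ: add M.
λ-closure = {C, E, F, H, K, M}, which has 6 states.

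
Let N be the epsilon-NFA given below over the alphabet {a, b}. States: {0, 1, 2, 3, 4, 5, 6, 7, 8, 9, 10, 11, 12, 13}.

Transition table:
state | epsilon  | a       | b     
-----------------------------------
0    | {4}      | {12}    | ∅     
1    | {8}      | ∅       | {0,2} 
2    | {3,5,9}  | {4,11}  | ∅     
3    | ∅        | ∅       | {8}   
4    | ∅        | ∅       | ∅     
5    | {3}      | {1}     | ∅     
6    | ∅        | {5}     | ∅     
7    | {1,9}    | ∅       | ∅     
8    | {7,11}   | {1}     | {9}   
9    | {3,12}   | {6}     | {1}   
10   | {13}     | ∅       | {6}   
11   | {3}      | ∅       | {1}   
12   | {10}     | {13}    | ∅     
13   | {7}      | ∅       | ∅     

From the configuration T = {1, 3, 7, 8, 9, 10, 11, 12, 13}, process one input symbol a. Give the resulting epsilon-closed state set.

{1, 3, 6, 7, 8, 9, 10, 11, 12, 13}

8 on a → {1}.
9 on a → {6}.
12 on a → {13}.
No a-transition from 1, 3, 7, 10, 11, 13.
Union after reading a: {1, 6, 13}.
Now take the epsilon-closure:
From 1 via epsilon: add 8.
From 13 via epsilon: add 7.
From 7 via epsilon: add 9.
From 8 via epsilon: add 11.
From 9 via epsilon: add 3, 12.
From 12 via epsilon: add 10.
No new states can be added; the closed set is {1, 3, 6, 7, 8, 9, 10, 11, 12, 13}.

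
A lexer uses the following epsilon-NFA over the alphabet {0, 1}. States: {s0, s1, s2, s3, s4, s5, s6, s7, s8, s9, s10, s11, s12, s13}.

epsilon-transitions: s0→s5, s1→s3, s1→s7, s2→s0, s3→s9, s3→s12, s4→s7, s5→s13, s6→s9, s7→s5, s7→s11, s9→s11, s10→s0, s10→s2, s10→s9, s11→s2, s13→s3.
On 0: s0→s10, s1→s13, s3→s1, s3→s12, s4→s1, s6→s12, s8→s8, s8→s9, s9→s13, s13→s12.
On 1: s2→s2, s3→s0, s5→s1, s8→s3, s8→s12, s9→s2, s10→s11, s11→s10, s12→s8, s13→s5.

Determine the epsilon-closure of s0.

Start with {s0}.
From s0 via epsilon: add s5.
From s5 via epsilon: add s13.
From s13 via epsilon: add s3.
From s3 via epsilon: add s9, s12.
From s9 via epsilon: add s11.
From s11 via epsilon: add s2.
No new states can be added; the closed set is {s0, s2, s3, s5, s9, s11, s12, s13}.

{s0, s2, s3, s5, s9, s11, s12, s13}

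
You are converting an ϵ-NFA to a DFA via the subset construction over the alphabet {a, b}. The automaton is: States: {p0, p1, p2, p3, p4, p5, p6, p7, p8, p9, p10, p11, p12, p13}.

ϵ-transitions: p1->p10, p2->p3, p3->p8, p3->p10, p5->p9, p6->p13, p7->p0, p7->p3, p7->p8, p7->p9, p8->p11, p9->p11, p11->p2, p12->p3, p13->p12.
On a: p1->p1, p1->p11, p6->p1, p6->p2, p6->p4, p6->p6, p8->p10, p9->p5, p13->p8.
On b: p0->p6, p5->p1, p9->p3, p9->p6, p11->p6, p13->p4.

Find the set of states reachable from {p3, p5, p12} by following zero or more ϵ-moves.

{p2, p3, p5, p8, p9, p10, p11, p12}

Start with {p3, p5, p12}.
From p3 via ϵ: add p8, p10.
From p5 via ϵ: add p9.
From p8 via ϵ: add p11.
From p11 via ϵ: add p2.
No new states can be added; the closed set is {p2, p3, p5, p8, p9, p10, p11, p12}.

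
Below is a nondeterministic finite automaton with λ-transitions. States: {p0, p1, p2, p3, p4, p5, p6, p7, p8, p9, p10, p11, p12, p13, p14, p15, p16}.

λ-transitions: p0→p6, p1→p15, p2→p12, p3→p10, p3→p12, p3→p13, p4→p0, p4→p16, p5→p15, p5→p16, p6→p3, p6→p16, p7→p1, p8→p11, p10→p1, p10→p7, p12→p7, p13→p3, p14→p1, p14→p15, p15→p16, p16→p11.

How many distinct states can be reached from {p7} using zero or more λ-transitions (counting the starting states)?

5

Start with {p7}.
From p7 via λ: add p1.
From p1 via λ: add p15.
From p15 via λ: add p16.
From p16 via λ: add p11.
λ-closure = {p1, p7, p11, p15, p16}, which has 5 states.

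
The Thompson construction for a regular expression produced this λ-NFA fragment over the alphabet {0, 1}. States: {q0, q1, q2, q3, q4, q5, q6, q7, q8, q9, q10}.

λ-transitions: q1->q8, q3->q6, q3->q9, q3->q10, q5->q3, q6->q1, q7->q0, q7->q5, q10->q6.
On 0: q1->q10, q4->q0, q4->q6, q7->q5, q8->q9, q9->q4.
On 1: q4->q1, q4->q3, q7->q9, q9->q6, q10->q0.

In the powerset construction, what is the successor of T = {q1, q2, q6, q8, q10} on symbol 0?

{q1, q6, q8, q9, q10}

q1 on 0 → {q10}.
q8 on 0 → {q9}.
No 0-transition from q2, q6, q10.
Union after reading 0: {q9, q10}.
Now take the λ-closure:
From q10 via λ: add q6.
From q6 via λ: add q1.
From q1 via λ: add q8.
No new states can be added; the closed set is {q1, q6, q8, q9, q10}.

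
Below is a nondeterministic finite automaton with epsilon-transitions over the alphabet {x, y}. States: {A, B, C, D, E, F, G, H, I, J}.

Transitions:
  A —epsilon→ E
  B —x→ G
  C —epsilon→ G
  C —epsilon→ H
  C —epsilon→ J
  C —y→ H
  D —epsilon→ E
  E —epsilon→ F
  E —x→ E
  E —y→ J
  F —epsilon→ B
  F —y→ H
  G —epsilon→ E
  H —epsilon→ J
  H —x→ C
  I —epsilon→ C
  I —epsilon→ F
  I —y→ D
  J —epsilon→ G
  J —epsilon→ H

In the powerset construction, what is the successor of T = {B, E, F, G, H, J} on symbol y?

{B, E, F, G, H, J}

E on y → {J}.
F on y → {H}.
No y-transition from B, G, H, J.
Union after reading y: {H, J}.
Now take the epsilon-closure:
From J via epsilon: add G.
From G via epsilon: add E.
From E via epsilon: add F.
From F via epsilon: add B.
No new states can be added; the closed set is {B, E, F, G, H, J}.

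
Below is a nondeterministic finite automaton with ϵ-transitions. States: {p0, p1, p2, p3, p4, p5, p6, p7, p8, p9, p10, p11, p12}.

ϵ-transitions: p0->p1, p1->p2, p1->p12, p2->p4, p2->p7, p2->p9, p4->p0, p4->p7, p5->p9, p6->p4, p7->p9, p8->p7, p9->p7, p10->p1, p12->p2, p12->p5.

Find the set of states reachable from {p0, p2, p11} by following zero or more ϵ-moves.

Start with {p0, p2, p11}.
From p0 via ϵ: add p1.
From p2 via ϵ: add p4, p7, p9.
From p1 via ϵ: add p12.
From p12 via ϵ: add p5.
No new states can be added; the closed set is {p0, p1, p2, p4, p5, p7, p9, p11, p12}.

{p0, p1, p2, p4, p5, p7, p9, p11, p12}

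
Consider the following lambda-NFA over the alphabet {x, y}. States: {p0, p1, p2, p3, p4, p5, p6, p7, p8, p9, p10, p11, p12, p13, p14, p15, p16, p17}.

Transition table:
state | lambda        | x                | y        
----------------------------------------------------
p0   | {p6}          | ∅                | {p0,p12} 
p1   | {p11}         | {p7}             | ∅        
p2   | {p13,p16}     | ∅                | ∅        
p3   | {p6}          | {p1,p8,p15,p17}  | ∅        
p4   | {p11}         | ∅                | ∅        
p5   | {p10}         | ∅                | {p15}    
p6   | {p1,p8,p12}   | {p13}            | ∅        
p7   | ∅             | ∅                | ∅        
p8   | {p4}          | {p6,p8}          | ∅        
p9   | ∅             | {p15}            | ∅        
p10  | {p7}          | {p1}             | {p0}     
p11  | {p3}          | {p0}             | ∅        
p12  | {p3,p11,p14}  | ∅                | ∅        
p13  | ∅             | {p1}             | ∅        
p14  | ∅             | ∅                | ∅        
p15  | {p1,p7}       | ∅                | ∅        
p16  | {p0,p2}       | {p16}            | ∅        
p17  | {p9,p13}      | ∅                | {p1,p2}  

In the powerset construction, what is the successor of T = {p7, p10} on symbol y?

{p0, p1, p3, p4, p6, p8, p11, p12, p14}

p10 on y → {p0}.
No y-transition from p7.
Union after reading y: {p0}.
Now take the lambda-closure:
From p0 via lambda: add p6.
From p6 via lambda: add p1, p8, p12.
From p1 via lambda: add p11.
From p8 via lambda: add p4.
From p12 via lambda: add p3, p14.
No new states can be added; the closed set is {p0, p1, p3, p4, p6, p8, p11, p12, p14}.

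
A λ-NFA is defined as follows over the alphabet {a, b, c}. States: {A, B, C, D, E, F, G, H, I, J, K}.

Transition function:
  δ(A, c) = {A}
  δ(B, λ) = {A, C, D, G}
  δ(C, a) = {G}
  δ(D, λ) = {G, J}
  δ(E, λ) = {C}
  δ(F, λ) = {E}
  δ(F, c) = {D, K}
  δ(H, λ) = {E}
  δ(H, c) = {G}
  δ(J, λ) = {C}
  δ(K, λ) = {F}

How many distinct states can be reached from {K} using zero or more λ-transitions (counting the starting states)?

4

Start with {K}.
From K via λ: add F.
From F via λ: add E.
From E via λ: add C.
λ-closure = {C, E, F, K}, which has 4 states.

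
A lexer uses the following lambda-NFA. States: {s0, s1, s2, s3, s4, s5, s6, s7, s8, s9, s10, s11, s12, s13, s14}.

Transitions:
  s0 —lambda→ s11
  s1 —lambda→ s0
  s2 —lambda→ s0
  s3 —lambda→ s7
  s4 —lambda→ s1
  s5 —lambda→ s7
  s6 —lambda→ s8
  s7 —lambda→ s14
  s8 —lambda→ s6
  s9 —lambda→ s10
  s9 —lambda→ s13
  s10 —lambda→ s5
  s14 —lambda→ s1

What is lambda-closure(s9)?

{s0, s1, s5, s7, s9, s10, s11, s13, s14}

Start with {s9}.
From s9 via lambda: add s10, s13.
From s10 via lambda: add s5.
From s5 via lambda: add s7.
From s7 via lambda: add s14.
From s14 via lambda: add s1.
From s1 via lambda: add s0.
From s0 via lambda: add s11.
No new states can be added; the closed set is {s0, s1, s5, s7, s9, s10, s11, s13, s14}.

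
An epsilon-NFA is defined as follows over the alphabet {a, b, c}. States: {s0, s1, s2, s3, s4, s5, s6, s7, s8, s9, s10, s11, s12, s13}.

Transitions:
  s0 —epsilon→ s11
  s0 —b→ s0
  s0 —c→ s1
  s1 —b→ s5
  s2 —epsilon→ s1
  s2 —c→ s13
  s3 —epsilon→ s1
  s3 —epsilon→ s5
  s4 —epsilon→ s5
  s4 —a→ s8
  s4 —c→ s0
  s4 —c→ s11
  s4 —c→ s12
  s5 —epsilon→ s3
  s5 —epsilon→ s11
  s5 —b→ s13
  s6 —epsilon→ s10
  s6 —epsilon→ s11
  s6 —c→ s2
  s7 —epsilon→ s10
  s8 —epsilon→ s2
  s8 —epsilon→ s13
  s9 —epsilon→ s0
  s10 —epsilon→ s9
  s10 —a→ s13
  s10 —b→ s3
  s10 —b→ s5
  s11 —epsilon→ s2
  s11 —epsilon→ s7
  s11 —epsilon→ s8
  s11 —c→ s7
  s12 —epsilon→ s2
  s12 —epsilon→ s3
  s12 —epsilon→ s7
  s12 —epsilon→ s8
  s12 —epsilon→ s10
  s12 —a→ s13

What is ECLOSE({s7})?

{s0, s1, s2, s7, s8, s9, s10, s11, s13}

Start with {s7}.
From s7 via epsilon: add s10.
From s10 via epsilon: add s9.
From s9 via epsilon: add s0.
From s0 via epsilon: add s11.
From s11 via epsilon: add s2, s8.
From s2 via epsilon: add s1.
From s8 via epsilon: add s13.
No new states can be added; the closed set is {s0, s1, s2, s7, s8, s9, s10, s11, s13}.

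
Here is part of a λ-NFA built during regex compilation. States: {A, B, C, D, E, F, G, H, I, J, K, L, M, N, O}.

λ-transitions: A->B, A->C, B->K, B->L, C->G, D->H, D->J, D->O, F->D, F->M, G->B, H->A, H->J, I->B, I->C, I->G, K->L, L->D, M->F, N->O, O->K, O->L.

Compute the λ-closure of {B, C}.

{A, B, C, D, G, H, J, K, L, O}

Start with {B, C}.
From B via λ: add K, L.
From C via λ: add G.
From L via λ: add D.
From D via λ: add H, J, O.
From H via λ: add A.
No new states can be added; the closed set is {A, B, C, D, G, H, J, K, L, O}.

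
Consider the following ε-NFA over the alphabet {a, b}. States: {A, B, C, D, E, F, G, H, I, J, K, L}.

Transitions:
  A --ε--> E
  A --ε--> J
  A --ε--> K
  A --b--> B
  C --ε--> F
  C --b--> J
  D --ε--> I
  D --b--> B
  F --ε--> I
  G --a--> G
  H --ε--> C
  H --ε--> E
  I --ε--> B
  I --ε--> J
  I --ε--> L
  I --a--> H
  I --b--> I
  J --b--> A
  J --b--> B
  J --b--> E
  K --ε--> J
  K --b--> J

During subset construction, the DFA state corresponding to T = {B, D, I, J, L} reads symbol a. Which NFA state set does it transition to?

I on a → {H}.
No a-transition from B, D, J, L.
Union after reading a: {H}.
Now take the ε-closure:
From H via ε: add C, E.
From C via ε: add F.
From F via ε: add I.
From I via ε: add B, J, L.
No new states can be added; the closed set is {B, C, E, F, H, I, J, L}.

{B, C, E, F, H, I, J, L}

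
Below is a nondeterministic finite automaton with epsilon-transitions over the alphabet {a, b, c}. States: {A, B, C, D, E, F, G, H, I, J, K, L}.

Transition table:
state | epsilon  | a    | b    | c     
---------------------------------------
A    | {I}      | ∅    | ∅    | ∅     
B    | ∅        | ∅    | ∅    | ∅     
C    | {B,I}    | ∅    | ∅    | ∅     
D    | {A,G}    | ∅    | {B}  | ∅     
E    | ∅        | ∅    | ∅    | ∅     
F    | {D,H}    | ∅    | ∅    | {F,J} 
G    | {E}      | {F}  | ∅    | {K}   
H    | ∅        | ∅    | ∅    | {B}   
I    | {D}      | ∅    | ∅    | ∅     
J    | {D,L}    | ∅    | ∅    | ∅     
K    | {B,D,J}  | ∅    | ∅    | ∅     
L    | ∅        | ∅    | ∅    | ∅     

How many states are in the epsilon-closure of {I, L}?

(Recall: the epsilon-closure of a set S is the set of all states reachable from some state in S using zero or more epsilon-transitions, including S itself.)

Start with {I, L}.
From I via epsilon: add D.
From D via epsilon: add A, G.
From G via epsilon: add E.
epsilon-closure = {A, D, E, G, I, L}, which has 6 states.

6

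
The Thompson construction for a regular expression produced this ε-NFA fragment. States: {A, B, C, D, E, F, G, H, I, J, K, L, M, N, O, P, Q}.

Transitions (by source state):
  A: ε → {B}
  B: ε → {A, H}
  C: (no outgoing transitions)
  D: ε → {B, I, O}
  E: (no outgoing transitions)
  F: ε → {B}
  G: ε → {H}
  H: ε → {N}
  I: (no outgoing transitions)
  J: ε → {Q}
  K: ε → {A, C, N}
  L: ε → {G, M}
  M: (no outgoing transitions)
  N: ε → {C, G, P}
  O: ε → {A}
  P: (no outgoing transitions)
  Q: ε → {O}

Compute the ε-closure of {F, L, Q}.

Start with {F, L, Q}.
From F via ε: add B.
From L via ε: add G, M.
From Q via ε: add O.
From B via ε: add A, H.
From H via ε: add N.
From N via ε: add C, P.
No new states can be added; the closed set is {A, B, C, F, G, H, L, M, N, O, P, Q}.

{A, B, C, F, G, H, L, M, N, O, P, Q}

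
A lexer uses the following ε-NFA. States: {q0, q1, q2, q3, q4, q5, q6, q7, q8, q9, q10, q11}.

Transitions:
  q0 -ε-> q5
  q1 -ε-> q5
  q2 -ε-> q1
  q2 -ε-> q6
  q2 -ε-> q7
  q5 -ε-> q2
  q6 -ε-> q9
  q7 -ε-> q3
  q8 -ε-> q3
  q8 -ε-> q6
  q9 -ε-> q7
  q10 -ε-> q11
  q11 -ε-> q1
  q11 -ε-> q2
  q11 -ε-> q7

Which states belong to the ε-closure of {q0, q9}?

Start with {q0, q9}.
From q0 via ε: add q5.
From q9 via ε: add q7.
From q5 via ε: add q2.
From q7 via ε: add q3.
From q2 via ε: add q1, q6.
No new states can be added; the closed set is {q0, q1, q2, q3, q5, q6, q7, q9}.

{q0, q1, q2, q3, q5, q6, q7, q9}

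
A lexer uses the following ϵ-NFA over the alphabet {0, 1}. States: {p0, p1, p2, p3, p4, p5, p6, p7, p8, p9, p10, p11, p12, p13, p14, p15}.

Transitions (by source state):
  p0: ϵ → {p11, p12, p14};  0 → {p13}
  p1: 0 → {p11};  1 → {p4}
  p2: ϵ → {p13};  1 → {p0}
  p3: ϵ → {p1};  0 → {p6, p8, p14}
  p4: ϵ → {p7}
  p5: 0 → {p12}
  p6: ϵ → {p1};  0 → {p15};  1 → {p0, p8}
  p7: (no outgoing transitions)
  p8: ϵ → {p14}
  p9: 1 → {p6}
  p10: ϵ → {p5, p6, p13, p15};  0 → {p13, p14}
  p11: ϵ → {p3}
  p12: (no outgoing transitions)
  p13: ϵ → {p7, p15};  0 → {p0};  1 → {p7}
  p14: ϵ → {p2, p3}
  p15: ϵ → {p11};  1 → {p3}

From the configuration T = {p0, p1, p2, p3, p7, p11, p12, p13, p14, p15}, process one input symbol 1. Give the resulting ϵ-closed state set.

{p0, p1, p2, p3, p4, p7, p11, p12, p13, p14, p15}

p1 on 1 → {p4}.
p2 on 1 → {p0}.
p13 on 1 → {p7}.
p15 on 1 → {p3}.
No 1-transition from p0, p3, p7, p11, p12, p14.
Union after reading 1: {p0, p3, p4, p7}.
Now take the ϵ-closure:
From p0 via ϵ: add p11, p12, p14.
From p3 via ϵ: add p1.
From p14 via ϵ: add p2.
From p2 via ϵ: add p13.
From p13 via ϵ: add p15.
No new states can be added; the closed set is {p0, p1, p2, p3, p4, p7, p11, p12, p13, p14, p15}.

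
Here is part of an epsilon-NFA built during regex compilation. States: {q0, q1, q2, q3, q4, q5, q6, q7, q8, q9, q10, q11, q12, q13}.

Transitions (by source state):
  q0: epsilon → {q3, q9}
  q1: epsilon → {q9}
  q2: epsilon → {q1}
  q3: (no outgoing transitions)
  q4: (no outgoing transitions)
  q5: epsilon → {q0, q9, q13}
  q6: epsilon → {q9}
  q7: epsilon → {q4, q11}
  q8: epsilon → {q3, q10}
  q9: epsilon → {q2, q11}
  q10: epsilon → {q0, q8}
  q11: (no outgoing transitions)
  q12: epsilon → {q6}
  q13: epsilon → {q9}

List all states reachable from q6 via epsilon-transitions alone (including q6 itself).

{q1, q2, q6, q9, q11}

Start with {q6}.
From q6 via epsilon: add q9.
From q9 via epsilon: add q2, q11.
From q2 via epsilon: add q1.
No new states can be added; the closed set is {q1, q2, q6, q9, q11}.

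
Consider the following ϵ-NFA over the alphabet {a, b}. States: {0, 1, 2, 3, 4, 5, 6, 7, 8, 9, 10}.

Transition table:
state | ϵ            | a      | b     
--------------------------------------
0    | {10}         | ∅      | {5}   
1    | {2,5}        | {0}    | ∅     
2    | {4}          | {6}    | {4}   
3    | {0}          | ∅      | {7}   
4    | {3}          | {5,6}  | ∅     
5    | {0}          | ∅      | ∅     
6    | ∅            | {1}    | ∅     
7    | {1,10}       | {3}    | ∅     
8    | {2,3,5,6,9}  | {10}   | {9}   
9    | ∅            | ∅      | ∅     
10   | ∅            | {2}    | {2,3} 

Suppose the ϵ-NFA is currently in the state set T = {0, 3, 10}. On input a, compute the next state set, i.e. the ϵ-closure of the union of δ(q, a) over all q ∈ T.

{0, 2, 3, 4, 10}

10 on a → {2}.
No a-transition from 0, 3.
Union after reading a: {2}.
Now take the ϵ-closure:
From 2 via ϵ: add 4.
From 4 via ϵ: add 3.
From 3 via ϵ: add 0.
From 0 via ϵ: add 10.
No new states can be added; the closed set is {0, 2, 3, 4, 10}.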